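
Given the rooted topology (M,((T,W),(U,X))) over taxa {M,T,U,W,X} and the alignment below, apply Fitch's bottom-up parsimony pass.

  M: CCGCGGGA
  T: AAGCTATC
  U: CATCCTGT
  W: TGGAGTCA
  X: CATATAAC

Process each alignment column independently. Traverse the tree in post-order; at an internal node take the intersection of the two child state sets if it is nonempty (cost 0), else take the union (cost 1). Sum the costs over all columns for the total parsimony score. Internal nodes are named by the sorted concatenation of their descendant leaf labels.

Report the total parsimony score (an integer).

19

[col 0] TW: children T:{A}, W:{T} ∪→ {A,T}; cost 1
[col 0] UX: children U:{C}, X:{C} ∩→ {C}; cost 0
[col 0] TUWX: children TW:{A,T}, UX:{C} ∪→ {A,C,T}; cost 1
[col 0] MTUWX: children M:{C}, TUWX:{A,C,T} ∩→ {C}; cost 0
[col 1] TW: children T:{A}, W:{G} ∪→ {A,G}; cost 1
[col 1] UX: children U:{A}, X:{A} ∩→ {A}; cost 0
[col 1] TUWX: children TW:{A,G}, UX:{A} ∩→ {A}; cost 0
[col 1] MTUWX: children M:{C}, TUWX:{A} ∪→ {A,C}; cost 1
[col 2] TW: children T:{G}, W:{G} ∩→ {G}; cost 0
[col 2] UX: children U:{T}, X:{T} ∩→ {T}; cost 0
[col 2] TUWX: children TW:{G}, UX:{T} ∪→ {G,T}; cost 1
[col 2] MTUWX: children M:{G}, TUWX:{G,T} ∩→ {G}; cost 0
[col 3] TW: children T:{C}, W:{A} ∪→ {A,C}; cost 1
[col 3] UX: children U:{C}, X:{A} ∪→ {A,C}; cost 1
[col 3] TUWX: children TW:{A,C}, UX:{A,C} ∩→ {A,C}; cost 0
[col 3] MTUWX: children M:{C}, TUWX:{A,C} ∩→ {C}; cost 0
[col 4] TW: children T:{T}, W:{G} ∪→ {G,T}; cost 1
[col 4] UX: children U:{C}, X:{T} ∪→ {C,T}; cost 1
[col 4] TUWX: children TW:{G,T}, UX:{C,T} ∩→ {T}; cost 0
[col 4] MTUWX: children M:{G}, TUWX:{T} ∪→ {G,T}; cost 1
[col 5] TW: children T:{A}, W:{T} ∪→ {A,T}; cost 1
[col 5] UX: children U:{T}, X:{A} ∪→ {A,T}; cost 1
[col 5] TUWX: children TW:{A,T}, UX:{A,T} ∩→ {A,T}; cost 0
[col 5] MTUWX: children M:{G}, TUWX:{A,T} ∪→ {A,G,T}; cost 1
[col 6] TW: children T:{T}, W:{C} ∪→ {C,T}; cost 1
[col 6] UX: children U:{G}, X:{A} ∪→ {A,G}; cost 1
[col 6] TUWX: children TW:{C,T}, UX:{A,G} ∪→ {A,C,G,T}; cost 1
[col 6] MTUWX: children M:{G}, TUWX:{A,C,G,T} ∩→ {G}; cost 0
[col 7] TW: children T:{C}, W:{A} ∪→ {A,C}; cost 1
[col 7] UX: children U:{T}, X:{C} ∪→ {C,T}; cost 1
[col 7] TUWX: children TW:{A,C}, UX:{C,T} ∩→ {C}; cost 0
[col 7] MTUWX: children M:{A}, TUWX:{C} ∪→ {A,C}; cost 1
per-site changes: [2, 2, 1, 2, 3, 3, 3, 3]; total = 19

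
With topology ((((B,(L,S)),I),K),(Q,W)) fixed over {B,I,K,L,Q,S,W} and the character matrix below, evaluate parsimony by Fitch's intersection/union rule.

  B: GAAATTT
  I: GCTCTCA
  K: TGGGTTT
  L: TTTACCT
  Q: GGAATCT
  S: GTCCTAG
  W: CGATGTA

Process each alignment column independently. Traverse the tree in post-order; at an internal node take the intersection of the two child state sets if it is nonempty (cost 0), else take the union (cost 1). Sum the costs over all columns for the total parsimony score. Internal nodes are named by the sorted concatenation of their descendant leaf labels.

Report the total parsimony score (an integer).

site 0, node LS: L={T} ∪ S={G} → {G,T} (+1)
site 0, node BLS: B={G} ∩ LS={G,T} → {G} (+0)
site 0, node BILS: BLS={G} ∩ I={G} → {G} (+0)
site 0, node BIKLS: BILS={G} ∪ K={T} → {G,T} (+1)
site 0, node QW: Q={G} ∪ W={C} → {C,G} (+1)
site 0, node BIKLQSW: BIKLS={G,T} ∩ QW={C,G} → {G} (+0)
site 1, node LS: L={T} ∩ S={T} → {T} (+0)
site 1, node BLS: B={A} ∪ LS={T} → {A,T} (+1)
site 1, node BILS: BLS={A,T} ∪ I={C} → {A,C,T} (+1)
site 1, node BIKLS: BILS={A,C,T} ∪ K={G} → {A,C,G,T} (+1)
site 1, node QW: Q={G} ∩ W={G} → {G} (+0)
site 1, node BIKLQSW: BIKLS={A,C,G,T} ∩ QW={G} → {G} (+0)
site 2, node LS: L={T} ∪ S={C} → {C,T} (+1)
site 2, node BLS: B={A} ∪ LS={C,T} → {A,C,T} (+1)
site 2, node BILS: BLS={A,C,T} ∩ I={T} → {T} (+0)
site 2, node BIKLS: BILS={T} ∪ K={G} → {G,T} (+1)
site 2, node QW: Q={A} ∩ W={A} → {A} (+0)
site 2, node BIKLQSW: BIKLS={G,T} ∪ QW={A} → {A,G,T} (+1)
site 3, node LS: L={A} ∪ S={C} → {A,C} (+1)
site 3, node BLS: B={A} ∩ LS={A,C} → {A} (+0)
site 3, node BILS: BLS={A} ∪ I={C} → {A,C} (+1)
site 3, node BIKLS: BILS={A,C} ∪ K={G} → {A,C,G} (+1)
site 3, node QW: Q={A} ∪ W={T} → {A,T} (+1)
site 3, node BIKLQSW: BIKLS={A,C,G} ∩ QW={A,T} → {A} (+0)
site 4, node LS: L={C} ∪ S={T} → {C,T} (+1)
site 4, node BLS: B={T} ∩ LS={C,T} → {T} (+0)
site 4, node BILS: BLS={T} ∩ I={T} → {T} (+0)
site 4, node BIKLS: BILS={T} ∩ K={T} → {T} (+0)
site 4, node QW: Q={T} ∪ W={G} → {G,T} (+1)
site 4, node BIKLQSW: BIKLS={T} ∩ QW={G,T} → {T} (+0)
site 5, node LS: L={C} ∪ S={A} → {A,C} (+1)
site 5, node BLS: B={T} ∪ LS={A,C} → {A,C,T} (+1)
site 5, node BILS: BLS={A,C,T} ∩ I={C} → {C} (+0)
site 5, node BIKLS: BILS={C} ∪ K={T} → {C,T} (+1)
site 5, node QW: Q={C} ∪ W={T} → {C,T} (+1)
site 5, node BIKLQSW: BIKLS={C,T} ∩ QW={C,T} → {C,T} (+0)
site 6, node LS: L={T} ∪ S={G} → {G,T} (+1)
site 6, node BLS: B={T} ∩ LS={G,T} → {T} (+0)
site 6, node BILS: BLS={T} ∪ I={A} → {A,T} (+1)
site 6, node BIKLS: BILS={A,T} ∩ K={T} → {T} (+0)
site 6, node QW: Q={T} ∪ W={A} → {A,T} (+1)
site 6, node BIKLQSW: BIKLS={T} ∩ QW={A,T} → {T} (+0)
per-site changes: [3, 3, 4, 4, 2, 4, 3]; total = 23

23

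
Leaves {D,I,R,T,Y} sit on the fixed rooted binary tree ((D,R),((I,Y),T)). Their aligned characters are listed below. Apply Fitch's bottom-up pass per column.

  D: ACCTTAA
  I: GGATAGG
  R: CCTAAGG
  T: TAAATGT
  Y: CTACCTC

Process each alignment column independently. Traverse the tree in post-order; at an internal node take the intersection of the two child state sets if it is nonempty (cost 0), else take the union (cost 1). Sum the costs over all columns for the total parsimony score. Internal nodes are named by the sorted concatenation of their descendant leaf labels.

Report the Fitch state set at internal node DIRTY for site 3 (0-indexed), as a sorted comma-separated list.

A,T

[col 0] DR: children D:{A}, R:{C} ∪→ {A,C}; cost 1
[col 0] IY: children I:{G}, Y:{C} ∪→ {C,G}; cost 1
[col 0] ITY: children IY:{C,G}, T:{T} ∪→ {C,G,T}; cost 1
[col 0] DIRTY: children DR:{A,C}, ITY:{C,G,T} ∩→ {C}; cost 0
[col 1] DR: children D:{C}, R:{C} ∩→ {C}; cost 0
[col 1] IY: children I:{G}, Y:{T} ∪→ {G,T}; cost 1
[col 1] ITY: children IY:{G,T}, T:{A} ∪→ {A,G,T}; cost 1
[col 1] DIRTY: children DR:{C}, ITY:{A,G,T} ∪→ {A,C,G,T}; cost 1
[col 2] DR: children D:{C}, R:{T} ∪→ {C,T}; cost 1
[col 2] IY: children I:{A}, Y:{A} ∩→ {A}; cost 0
[col 2] ITY: children IY:{A}, T:{A} ∩→ {A}; cost 0
[col 2] DIRTY: children DR:{C,T}, ITY:{A} ∪→ {A,C,T}; cost 1
[col 3] DR: children D:{T}, R:{A} ∪→ {A,T}; cost 1
[col 3] IY: children I:{T}, Y:{C} ∪→ {C,T}; cost 1
[col 3] ITY: children IY:{C,T}, T:{A} ∪→ {A,C,T}; cost 1
[col 3] DIRTY: children DR:{A,T}, ITY:{A,C,T} ∩→ {A,T}; cost 0
[col 4] DR: children D:{T}, R:{A} ∪→ {A,T}; cost 1
[col 4] IY: children I:{A}, Y:{C} ∪→ {A,C}; cost 1
[col 4] ITY: children IY:{A,C}, T:{T} ∪→ {A,C,T}; cost 1
[col 4] DIRTY: children DR:{A,T}, ITY:{A,C,T} ∩→ {A,T}; cost 0
[col 5] DR: children D:{A}, R:{G} ∪→ {A,G}; cost 1
[col 5] IY: children I:{G}, Y:{T} ∪→ {G,T}; cost 1
[col 5] ITY: children IY:{G,T}, T:{G} ∩→ {G}; cost 0
[col 5] DIRTY: children DR:{A,G}, ITY:{G} ∩→ {G}; cost 0
[col 6] DR: children D:{A}, R:{G} ∪→ {A,G}; cost 1
[col 6] IY: children I:{G}, Y:{C} ∪→ {C,G}; cost 1
[col 6] ITY: children IY:{C,G}, T:{T} ∪→ {C,G,T}; cost 1
[col 6] DIRTY: children DR:{A,G}, ITY:{C,G,T} ∩→ {G}; cost 0
per-site changes: [3, 3, 2, 3, 3, 2, 3]; total = 19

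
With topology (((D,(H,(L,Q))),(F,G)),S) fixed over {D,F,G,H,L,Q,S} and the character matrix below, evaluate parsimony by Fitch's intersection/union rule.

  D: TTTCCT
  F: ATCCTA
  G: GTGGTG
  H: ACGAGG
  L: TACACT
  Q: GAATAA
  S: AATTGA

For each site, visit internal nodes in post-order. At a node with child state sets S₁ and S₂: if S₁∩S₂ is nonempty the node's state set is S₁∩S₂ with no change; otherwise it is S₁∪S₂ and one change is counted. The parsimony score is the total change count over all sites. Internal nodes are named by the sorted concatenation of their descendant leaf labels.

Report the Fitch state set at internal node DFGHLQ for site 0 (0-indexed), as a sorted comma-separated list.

A,G,T

[col 0] LQ: children L:{T}, Q:{G} ∪→ {G,T}; cost 1
[col 0] HLQ: children H:{A}, LQ:{G,T} ∪→ {A,G,T}; cost 1
[col 0] DHLQ: children D:{T}, HLQ:{A,G,T} ∩→ {T}; cost 0
[col 0] FG: children F:{A}, G:{G} ∪→ {A,G}; cost 1
[col 0] DFGHLQ: children DHLQ:{T}, FG:{A,G} ∪→ {A,G,T}; cost 1
[col 0] DFGHLQS: children DFGHLQ:{A,G,T}, S:{A} ∩→ {A}; cost 0
[col 1] LQ: children L:{A}, Q:{A} ∩→ {A}; cost 0
[col 1] HLQ: children H:{C}, LQ:{A} ∪→ {A,C}; cost 1
[col 1] DHLQ: children D:{T}, HLQ:{A,C} ∪→ {A,C,T}; cost 1
[col 1] FG: children F:{T}, G:{T} ∩→ {T}; cost 0
[col 1] DFGHLQ: children DHLQ:{A,C,T}, FG:{T} ∩→ {T}; cost 0
[col 1] DFGHLQS: children DFGHLQ:{T}, S:{A} ∪→ {A,T}; cost 1
[col 2] LQ: children L:{C}, Q:{A} ∪→ {A,C}; cost 1
[col 2] HLQ: children H:{G}, LQ:{A,C} ∪→ {A,C,G}; cost 1
[col 2] DHLQ: children D:{T}, HLQ:{A,C,G} ∪→ {A,C,G,T}; cost 1
[col 2] FG: children F:{C}, G:{G} ∪→ {C,G}; cost 1
[col 2] DFGHLQ: children DHLQ:{A,C,G,T}, FG:{C,G} ∩→ {C,G}; cost 0
[col 2] DFGHLQS: children DFGHLQ:{C,G}, S:{T} ∪→ {C,G,T}; cost 1
[col 3] LQ: children L:{A}, Q:{T} ∪→ {A,T}; cost 1
[col 3] HLQ: children H:{A}, LQ:{A,T} ∩→ {A}; cost 0
[col 3] DHLQ: children D:{C}, HLQ:{A} ∪→ {A,C}; cost 1
[col 3] FG: children F:{C}, G:{G} ∪→ {C,G}; cost 1
[col 3] DFGHLQ: children DHLQ:{A,C}, FG:{C,G} ∩→ {C}; cost 0
[col 3] DFGHLQS: children DFGHLQ:{C}, S:{T} ∪→ {C,T}; cost 1
[col 4] LQ: children L:{C}, Q:{A} ∪→ {A,C}; cost 1
[col 4] HLQ: children H:{G}, LQ:{A,C} ∪→ {A,C,G}; cost 1
[col 4] DHLQ: children D:{C}, HLQ:{A,C,G} ∩→ {C}; cost 0
[col 4] FG: children F:{T}, G:{T} ∩→ {T}; cost 0
[col 4] DFGHLQ: children DHLQ:{C}, FG:{T} ∪→ {C,T}; cost 1
[col 4] DFGHLQS: children DFGHLQ:{C,T}, S:{G} ∪→ {C,G,T}; cost 1
[col 5] LQ: children L:{T}, Q:{A} ∪→ {A,T}; cost 1
[col 5] HLQ: children H:{G}, LQ:{A,T} ∪→ {A,G,T}; cost 1
[col 5] DHLQ: children D:{T}, HLQ:{A,G,T} ∩→ {T}; cost 0
[col 5] FG: children F:{A}, G:{G} ∪→ {A,G}; cost 1
[col 5] DFGHLQ: children DHLQ:{T}, FG:{A,G} ∪→ {A,G,T}; cost 1
[col 5] DFGHLQS: children DFGHLQ:{A,G,T}, S:{A} ∩→ {A}; cost 0
per-site changes: [4, 3, 5, 4, 4, 4]; total = 24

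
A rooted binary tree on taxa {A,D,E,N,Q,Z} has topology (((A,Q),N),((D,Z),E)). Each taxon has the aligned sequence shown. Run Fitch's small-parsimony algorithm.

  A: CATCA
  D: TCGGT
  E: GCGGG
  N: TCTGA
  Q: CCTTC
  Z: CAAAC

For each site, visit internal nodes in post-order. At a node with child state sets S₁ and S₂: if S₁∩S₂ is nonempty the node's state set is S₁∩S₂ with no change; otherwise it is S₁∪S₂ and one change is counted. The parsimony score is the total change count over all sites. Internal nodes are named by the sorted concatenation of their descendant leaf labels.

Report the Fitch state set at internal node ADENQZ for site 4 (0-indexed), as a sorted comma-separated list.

A,C,G,T

[col 0] AQ: children A:{C}, Q:{C} ∩→ {C}; cost 0
[col 0] ANQ: children AQ:{C}, N:{T} ∪→ {C,T}; cost 1
[col 0] DZ: children D:{T}, Z:{C} ∪→ {C,T}; cost 1
[col 0] DEZ: children DZ:{C,T}, E:{G} ∪→ {C,G,T}; cost 1
[col 0] ADENQZ: children ANQ:{C,T}, DEZ:{C,G,T} ∩→ {C,T}; cost 0
[col 1] AQ: children A:{A}, Q:{C} ∪→ {A,C}; cost 1
[col 1] ANQ: children AQ:{A,C}, N:{C} ∩→ {C}; cost 0
[col 1] DZ: children D:{C}, Z:{A} ∪→ {A,C}; cost 1
[col 1] DEZ: children DZ:{A,C}, E:{C} ∩→ {C}; cost 0
[col 1] ADENQZ: children ANQ:{C}, DEZ:{C} ∩→ {C}; cost 0
[col 2] AQ: children A:{T}, Q:{T} ∩→ {T}; cost 0
[col 2] ANQ: children AQ:{T}, N:{T} ∩→ {T}; cost 0
[col 2] DZ: children D:{G}, Z:{A} ∪→ {A,G}; cost 1
[col 2] DEZ: children DZ:{A,G}, E:{G} ∩→ {G}; cost 0
[col 2] ADENQZ: children ANQ:{T}, DEZ:{G} ∪→ {G,T}; cost 1
[col 3] AQ: children A:{C}, Q:{T} ∪→ {C,T}; cost 1
[col 3] ANQ: children AQ:{C,T}, N:{G} ∪→ {C,G,T}; cost 1
[col 3] DZ: children D:{G}, Z:{A} ∪→ {A,G}; cost 1
[col 3] DEZ: children DZ:{A,G}, E:{G} ∩→ {G}; cost 0
[col 3] ADENQZ: children ANQ:{C,G,T}, DEZ:{G} ∩→ {G}; cost 0
[col 4] AQ: children A:{A}, Q:{C} ∪→ {A,C}; cost 1
[col 4] ANQ: children AQ:{A,C}, N:{A} ∩→ {A}; cost 0
[col 4] DZ: children D:{T}, Z:{C} ∪→ {C,T}; cost 1
[col 4] DEZ: children DZ:{C,T}, E:{G} ∪→ {C,G,T}; cost 1
[col 4] ADENQZ: children ANQ:{A}, DEZ:{C,G,T} ∪→ {A,C,G,T}; cost 1
per-site changes: [3, 2, 2, 3, 4]; total = 14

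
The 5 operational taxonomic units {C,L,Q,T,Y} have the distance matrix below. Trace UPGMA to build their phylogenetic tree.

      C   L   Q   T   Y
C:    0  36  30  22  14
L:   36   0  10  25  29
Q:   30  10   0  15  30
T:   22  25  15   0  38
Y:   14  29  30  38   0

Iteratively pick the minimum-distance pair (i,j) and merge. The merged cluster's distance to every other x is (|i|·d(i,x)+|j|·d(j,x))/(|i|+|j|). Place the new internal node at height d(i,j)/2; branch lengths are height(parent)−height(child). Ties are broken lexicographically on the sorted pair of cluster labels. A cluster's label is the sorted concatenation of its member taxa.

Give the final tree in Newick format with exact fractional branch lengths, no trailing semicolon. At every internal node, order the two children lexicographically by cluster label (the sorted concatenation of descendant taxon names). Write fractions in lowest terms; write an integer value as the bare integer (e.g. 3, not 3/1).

step 1: merge (L,Q) at d=10; branch lengths L→5, Q→5; new cluster LQ
  updated: d(C,LQ)=33, d(LQ,T)=20, d(LQ,Y)=59/2
step 2: merge (C,Y) at d=14; branch lengths C→7, Y→7; new cluster CY
  updated: d(CY,LQ)=125/4, d(CY,T)=30
step 3: merge (LQ,T) at d=20; branch lengths LQ→5, T→10; new cluster LQT
  updated: d(CY,LQT)=185/6
step 4: merge (CY,LQT) at d=185/6; branch lengths CY→101/12, LQT→65/12; new cluster CLQTY
final tree: ((C:7,Y:7):101/12,((L:5,Q:5):5,T:10):65/12)
total length: 317/6

((C:7,Y:7):101/12,((L:5,Q:5):5,T:10):65/12)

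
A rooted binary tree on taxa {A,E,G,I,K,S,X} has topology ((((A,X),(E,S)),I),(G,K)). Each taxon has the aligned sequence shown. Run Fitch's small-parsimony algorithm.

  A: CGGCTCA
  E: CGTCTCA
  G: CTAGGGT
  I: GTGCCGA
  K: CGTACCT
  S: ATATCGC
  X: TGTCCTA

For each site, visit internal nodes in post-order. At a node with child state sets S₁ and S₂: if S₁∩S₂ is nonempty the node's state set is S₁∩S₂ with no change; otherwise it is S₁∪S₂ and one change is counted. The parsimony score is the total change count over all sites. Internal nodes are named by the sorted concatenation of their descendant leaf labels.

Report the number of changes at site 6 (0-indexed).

site 0, node AX: A={C} ∪ X={T} → {C,T} (+1)
site 0, node ES: E={C} ∪ S={A} → {A,C} (+1)
site 0, node AESX: AX={C,T} ∩ ES={A,C} → {C} (+0)
site 0, node AEISX: AESX={C} ∪ I={G} → {C,G} (+1)
site 0, node GK: G={C} ∩ K={C} → {C} (+0)
site 0, node AEGIKSX: AEISX={C,G} ∩ GK={C} → {C} (+0)
site 1, node AX: A={G} ∩ X={G} → {G} (+0)
site 1, node ES: E={G} ∪ S={T} → {G,T} (+1)
site 1, node AESX: AX={G} ∩ ES={G,T} → {G} (+0)
site 1, node AEISX: AESX={G} ∪ I={T} → {G,T} (+1)
site 1, node GK: G={T} ∪ K={G} → {G,T} (+1)
site 1, node AEGIKSX: AEISX={G,T} ∩ GK={G,T} → {G,T} (+0)
site 2, node AX: A={G} ∪ X={T} → {G,T} (+1)
site 2, node ES: E={T} ∪ S={A} → {A,T} (+1)
site 2, node AESX: AX={G,T} ∩ ES={A,T} → {T} (+0)
site 2, node AEISX: AESX={T} ∪ I={G} → {G,T} (+1)
site 2, node GK: G={A} ∪ K={T} → {A,T} (+1)
site 2, node AEGIKSX: AEISX={G,T} ∩ GK={A,T} → {T} (+0)
site 3, node AX: A={C} ∩ X={C} → {C} (+0)
site 3, node ES: E={C} ∪ S={T} → {C,T} (+1)
site 3, node AESX: AX={C} ∩ ES={C,T} → {C} (+0)
site 3, node AEISX: AESX={C} ∩ I={C} → {C} (+0)
site 3, node GK: G={G} ∪ K={A} → {A,G} (+1)
site 3, node AEGIKSX: AEISX={C} ∪ GK={A,G} → {A,C,G} (+1)
site 4, node AX: A={T} ∪ X={C} → {C,T} (+1)
site 4, node ES: E={T} ∪ S={C} → {C,T} (+1)
site 4, node AESX: AX={C,T} ∩ ES={C,T} → {C,T} (+0)
site 4, node AEISX: AESX={C,T} ∩ I={C} → {C} (+0)
site 4, node GK: G={G} ∪ K={C} → {C,G} (+1)
site 4, node AEGIKSX: AEISX={C} ∩ GK={C,G} → {C} (+0)
site 5, node AX: A={C} ∪ X={T} → {C,T} (+1)
site 5, node ES: E={C} ∪ S={G} → {C,G} (+1)
site 5, node AESX: AX={C,T} ∩ ES={C,G} → {C} (+0)
site 5, node AEISX: AESX={C} ∪ I={G} → {C,G} (+1)
site 5, node GK: G={G} ∪ K={C} → {C,G} (+1)
site 5, node AEGIKSX: AEISX={C,G} ∩ GK={C,G} → {C,G} (+0)
site 6, node AX: A={A} ∩ X={A} → {A} (+0)
site 6, node ES: E={A} ∪ S={C} → {A,C} (+1)
site 6, node AESX: AX={A} ∩ ES={A,C} → {A} (+0)
site 6, node AEISX: AESX={A} ∩ I={A} → {A} (+0)
site 6, node GK: G={T} ∩ K={T} → {T} (+0)
site 6, node AEGIKSX: AEISX={A} ∪ GK={T} → {A,T} (+1)
per-site changes: [3, 3, 4, 3, 3, 4, 2]; total = 22

2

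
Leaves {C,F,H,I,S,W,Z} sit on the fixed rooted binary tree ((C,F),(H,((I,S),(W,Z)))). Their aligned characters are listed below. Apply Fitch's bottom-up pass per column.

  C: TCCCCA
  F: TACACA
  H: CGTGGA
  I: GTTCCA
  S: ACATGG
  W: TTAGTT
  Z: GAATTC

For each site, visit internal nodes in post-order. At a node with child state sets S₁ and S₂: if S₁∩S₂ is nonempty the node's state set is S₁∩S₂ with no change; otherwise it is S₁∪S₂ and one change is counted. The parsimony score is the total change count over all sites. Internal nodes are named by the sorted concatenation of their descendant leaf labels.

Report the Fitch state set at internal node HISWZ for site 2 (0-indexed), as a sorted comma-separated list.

site 0, node CF: C={T} ∩ F={T} → {T} (+0)
site 0, node IS: I={G} ∪ S={A} → {A,G} (+1)
site 0, node WZ: W={T} ∪ Z={G} → {G,T} (+1)
site 0, node ISWZ: IS={A,G} ∩ WZ={G,T} → {G} (+0)
site 0, node HISWZ: H={C} ∪ ISWZ={G} → {C,G} (+1)
site 0, node CFHISWZ: CF={T} ∪ HISWZ={C,G} → {C,G,T} (+1)
site 1, node CF: C={C} ∪ F={A} → {A,C} (+1)
site 1, node IS: I={T} ∪ S={C} → {C,T} (+1)
site 1, node WZ: W={T} ∪ Z={A} → {A,T} (+1)
site 1, node ISWZ: IS={C,T} ∩ WZ={A,T} → {T} (+0)
site 1, node HISWZ: H={G} ∪ ISWZ={T} → {G,T} (+1)
site 1, node CFHISWZ: CF={A,C} ∪ HISWZ={G,T} → {A,C,G,T} (+1)
site 2, node CF: C={C} ∩ F={C} → {C} (+0)
site 2, node IS: I={T} ∪ S={A} → {A,T} (+1)
site 2, node WZ: W={A} ∩ Z={A} → {A} (+0)
site 2, node ISWZ: IS={A,T} ∩ WZ={A} → {A} (+0)
site 2, node HISWZ: H={T} ∪ ISWZ={A} → {A,T} (+1)
site 2, node CFHISWZ: CF={C} ∪ HISWZ={A,T} → {A,C,T} (+1)
site 3, node CF: C={C} ∪ F={A} → {A,C} (+1)
site 3, node IS: I={C} ∪ S={T} → {C,T} (+1)
site 3, node WZ: W={G} ∪ Z={T} → {G,T} (+1)
site 3, node ISWZ: IS={C,T} ∩ WZ={G,T} → {T} (+0)
site 3, node HISWZ: H={G} ∪ ISWZ={T} → {G,T} (+1)
site 3, node CFHISWZ: CF={A,C} ∪ HISWZ={G,T} → {A,C,G,T} (+1)
site 4, node CF: C={C} ∩ F={C} → {C} (+0)
site 4, node IS: I={C} ∪ S={G} → {C,G} (+1)
site 4, node WZ: W={T} ∩ Z={T} → {T} (+0)
site 4, node ISWZ: IS={C,G} ∪ WZ={T} → {C,G,T} (+1)
site 4, node HISWZ: H={G} ∩ ISWZ={C,G,T} → {G} (+0)
site 4, node CFHISWZ: CF={C} ∪ HISWZ={G} → {C,G} (+1)
site 5, node CF: C={A} ∩ F={A} → {A} (+0)
site 5, node IS: I={A} ∪ S={G} → {A,G} (+1)
site 5, node WZ: W={T} ∪ Z={C} → {C,T} (+1)
site 5, node ISWZ: IS={A,G} ∪ WZ={C,T} → {A,C,G,T} (+1)
site 5, node HISWZ: H={A} ∩ ISWZ={A,C,G,T} → {A} (+0)
site 5, node CFHISWZ: CF={A} ∩ HISWZ={A} → {A} (+0)
per-site changes: [4, 5, 3, 5, 3, 3]; total = 23

A,T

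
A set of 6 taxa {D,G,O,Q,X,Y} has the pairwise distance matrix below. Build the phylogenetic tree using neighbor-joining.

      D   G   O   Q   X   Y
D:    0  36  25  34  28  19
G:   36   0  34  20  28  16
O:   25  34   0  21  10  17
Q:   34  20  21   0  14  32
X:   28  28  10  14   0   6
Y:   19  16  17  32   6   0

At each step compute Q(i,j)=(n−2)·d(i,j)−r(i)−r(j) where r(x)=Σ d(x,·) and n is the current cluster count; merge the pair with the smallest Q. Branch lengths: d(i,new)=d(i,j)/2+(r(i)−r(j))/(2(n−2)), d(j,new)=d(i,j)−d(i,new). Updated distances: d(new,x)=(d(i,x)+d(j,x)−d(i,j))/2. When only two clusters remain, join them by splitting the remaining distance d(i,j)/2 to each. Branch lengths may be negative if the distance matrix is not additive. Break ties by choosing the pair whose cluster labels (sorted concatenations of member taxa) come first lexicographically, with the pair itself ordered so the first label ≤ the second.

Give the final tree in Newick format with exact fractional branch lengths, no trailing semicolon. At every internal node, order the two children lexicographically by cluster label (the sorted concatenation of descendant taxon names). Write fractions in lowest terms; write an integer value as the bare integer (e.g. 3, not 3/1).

iteration 1: select G,Q (d=20, Q=-175); attach at lengths (93/8, 67/8); label the merged cluster GQ
  updated: d(D,GQ)=25, d(GQ,O)=35/2, d(GQ,X)=11, d(GQ,Y)=14
iteration 2: select D,Y (d=19, Q=-96); attach at lengths (49/3, 8/3); label the merged cluster DY
  updated: d(DY,GQ)=10, d(DY,O)=23/2, d(DY,X)=15/2
iteration 3: select DY,GQ (d=10, Q=-95/2); attach at lengths (21/8, 59/8); label the merged cluster DGQY
  updated: d(DGQY,O)=19/2, d(DGQY,X)=17/4
iteration 4: select DGQY,O (d=19/2, Q=-95/4); attach at lengths (15/8, 61/8); label the merged cluster DGOQY
  updated: d(DGOQY,X)=19/8
iteration 5: select DGOQY,X (d=19/8); attach at lengths (19/16, 19/16); label the merged cluster DGOQXY
final tree: ((((D:49/3,Y:8/3):21/8,(G:93/8,Q:67/8):59/8):15/8,O:61/8):19/16,X:19/16)
total length: 487/8

((((D:49/3,Y:8/3):21/8,(G:93/8,Q:67/8):59/8):15/8,O:61/8):19/16,X:19/16)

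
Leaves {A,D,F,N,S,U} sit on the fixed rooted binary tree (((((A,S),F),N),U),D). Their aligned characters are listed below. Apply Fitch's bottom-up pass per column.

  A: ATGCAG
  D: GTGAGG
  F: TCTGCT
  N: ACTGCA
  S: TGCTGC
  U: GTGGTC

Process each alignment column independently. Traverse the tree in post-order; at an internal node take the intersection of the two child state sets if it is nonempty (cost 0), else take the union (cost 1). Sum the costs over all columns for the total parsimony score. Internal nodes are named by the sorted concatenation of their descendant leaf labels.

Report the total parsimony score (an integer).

20

[col 0] AS: children A:{A}, S:{T} ∪→ {A,T}; cost 1
[col 0] AFS: children AS:{A,T}, F:{T} ∩→ {T}; cost 0
[col 0] AFNS: children AFS:{T}, N:{A} ∪→ {A,T}; cost 1
[col 0] AFNSU: children AFNS:{A,T}, U:{G} ∪→ {A,G,T}; cost 1
[col 0] ADFNSU: children AFNSU:{A,G,T}, D:{G} ∩→ {G}; cost 0
[col 1] AS: children A:{T}, S:{G} ∪→ {G,T}; cost 1
[col 1] AFS: children AS:{G,T}, F:{C} ∪→ {C,G,T}; cost 1
[col 1] AFNS: children AFS:{C,G,T}, N:{C} ∩→ {C}; cost 0
[col 1] AFNSU: children AFNS:{C}, U:{T} ∪→ {C,T}; cost 1
[col 1] ADFNSU: children AFNSU:{C,T}, D:{T} ∩→ {T}; cost 0
[col 2] AS: children A:{G}, S:{C} ∪→ {C,G}; cost 1
[col 2] AFS: children AS:{C,G}, F:{T} ∪→ {C,G,T}; cost 1
[col 2] AFNS: children AFS:{C,G,T}, N:{T} ∩→ {T}; cost 0
[col 2] AFNSU: children AFNS:{T}, U:{G} ∪→ {G,T}; cost 1
[col 2] ADFNSU: children AFNSU:{G,T}, D:{G} ∩→ {G}; cost 0
[col 3] AS: children A:{C}, S:{T} ∪→ {C,T}; cost 1
[col 3] AFS: children AS:{C,T}, F:{G} ∪→ {C,G,T}; cost 1
[col 3] AFNS: children AFS:{C,G,T}, N:{G} ∩→ {G}; cost 0
[col 3] AFNSU: children AFNS:{G}, U:{G} ∩→ {G}; cost 0
[col 3] ADFNSU: children AFNSU:{G}, D:{A} ∪→ {A,G}; cost 1
[col 4] AS: children A:{A}, S:{G} ∪→ {A,G}; cost 1
[col 4] AFS: children AS:{A,G}, F:{C} ∪→ {A,C,G}; cost 1
[col 4] AFNS: children AFS:{A,C,G}, N:{C} ∩→ {C}; cost 0
[col 4] AFNSU: children AFNS:{C}, U:{T} ∪→ {C,T}; cost 1
[col 4] ADFNSU: children AFNSU:{C,T}, D:{G} ∪→ {C,G,T}; cost 1
[col 5] AS: children A:{G}, S:{C} ∪→ {C,G}; cost 1
[col 5] AFS: children AS:{C,G}, F:{T} ∪→ {C,G,T}; cost 1
[col 5] AFNS: children AFS:{C,G,T}, N:{A} ∪→ {A,C,G,T}; cost 1
[col 5] AFNSU: children AFNS:{A,C,G,T}, U:{C} ∩→ {C}; cost 0
[col 5] ADFNSU: children AFNSU:{C}, D:{G} ∪→ {C,G}; cost 1
per-site changes: [3, 3, 3, 3, 4, 4]; total = 20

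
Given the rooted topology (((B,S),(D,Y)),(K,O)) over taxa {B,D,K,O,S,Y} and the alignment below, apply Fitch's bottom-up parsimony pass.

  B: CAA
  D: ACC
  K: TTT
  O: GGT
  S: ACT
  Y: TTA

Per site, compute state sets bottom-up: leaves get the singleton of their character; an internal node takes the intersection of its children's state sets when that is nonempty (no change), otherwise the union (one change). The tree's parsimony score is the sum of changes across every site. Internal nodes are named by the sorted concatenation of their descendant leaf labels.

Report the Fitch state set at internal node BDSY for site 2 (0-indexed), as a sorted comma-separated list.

A

[col 0] BS: children B:{C}, S:{A} ∪→ {A,C}; cost 1
[col 0] DY: children D:{A}, Y:{T} ∪→ {A,T}; cost 1
[col 0] BDSY: children BS:{A,C}, DY:{A,T} ∩→ {A}; cost 0
[col 0] KO: children K:{T}, O:{G} ∪→ {G,T}; cost 1
[col 0] BDKOSY: children BDSY:{A}, KO:{G,T} ∪→ {A,G,T}; cost 1
[col 1] BS: children B:{A}, S:{C} ∪→ {A,C}; cost 1
[col 1] DY: children D:{C}, Y:{T} ∪→ {C,T}; cost 1
[col 1] BDSY: children BS:{A,C}, DY:{C,T} ∩→ {C}; cost 0
[col 1] KO: children K:{T}, O:{G} ∪→ {G,T}; cost 1
[col 1] BDKOSY: children BDSY:{C}, KO:{G,T} ∪→ {C,G,T}; cost 1
[col 2] BS: children B:{A}, S:{T} ∪→ {A,T}; cost 1
[col 2] DY: children D:{C}, Y:{A} ∪→ {A,C}; cost 1
[col 2] BDSY: children BS:{A,T}, DY:{A,C} ∩→ {A}; cost 0
[col 2] KO: children K:{T}, O:{T} ∩→ {T}; cost 0
[col 2] BDKOSY: children BDSY:{A}, KO:{T} ∪→ {A,T}; cost 1
per-site changes: [4, 4, 3]; total = 11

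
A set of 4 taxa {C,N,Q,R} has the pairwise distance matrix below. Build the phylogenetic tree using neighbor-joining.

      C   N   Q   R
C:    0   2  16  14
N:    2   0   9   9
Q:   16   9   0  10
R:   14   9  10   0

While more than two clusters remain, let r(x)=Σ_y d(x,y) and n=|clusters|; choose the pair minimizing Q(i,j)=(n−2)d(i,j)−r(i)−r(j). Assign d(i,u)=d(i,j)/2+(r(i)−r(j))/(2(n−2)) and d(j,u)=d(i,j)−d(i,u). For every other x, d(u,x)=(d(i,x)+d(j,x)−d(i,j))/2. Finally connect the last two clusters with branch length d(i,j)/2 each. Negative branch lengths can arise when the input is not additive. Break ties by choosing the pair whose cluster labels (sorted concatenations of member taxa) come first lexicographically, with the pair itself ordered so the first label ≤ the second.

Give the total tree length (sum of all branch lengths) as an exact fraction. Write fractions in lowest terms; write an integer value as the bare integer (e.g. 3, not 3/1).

1. join C+N (d=2, Q=-48) ⇒ CN; edges |C|=4, |N|=-2
  updated: d(CN,Q)=23/2, d(CN,R)=21/2
2. join CN+Q (d=23/2, Q=-32) ⇒ CNQ; edges |CN|=6, |Q|=11/2
  updated: d(CNQ,R)=9/2
3. join CNQ+R (d=9/2) ⇒ CNQR; edges |CNQ|=9/4, |R|=9/4
final tree: (((C:4,N:-2):6,Q:11/2):9/4,R:9/4)
total length: 18

18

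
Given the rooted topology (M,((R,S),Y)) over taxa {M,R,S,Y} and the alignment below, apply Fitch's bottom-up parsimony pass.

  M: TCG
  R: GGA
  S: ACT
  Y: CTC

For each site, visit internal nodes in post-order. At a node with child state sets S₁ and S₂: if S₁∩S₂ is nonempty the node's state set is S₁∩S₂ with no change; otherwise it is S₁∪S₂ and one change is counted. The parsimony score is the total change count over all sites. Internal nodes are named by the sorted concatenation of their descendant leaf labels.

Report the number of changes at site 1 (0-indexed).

RS@0: {G} ∪ {A} = {A,G} (union, +1)
RSY@0: {A,G} ∪ {C} = {A,C,G} (union, +1)
MRSY@0: {T} ∪ {A,C,G} = {A,C,G,T} (union, +1)
RS@1: {G} ∪ {C} = {C,G} (union, +1)
RSY@1: {C,G} ∪ {T} = {C,G,T} (union, +1)
MRSY@1: {C} ∩ {C,G,T} = {C} (intersection, +0)
RS@2: {A} ∪ {T} = {A,T} (union, +1)
RSY@2: {A,T} ∪ {C} = {A,C,T} (union, +1)
MRSY@2: {G} ∪ {A,C,T} = {A,C,G,T} (union, +1)
per-site changes: [3, 2, 3]; total = 8

2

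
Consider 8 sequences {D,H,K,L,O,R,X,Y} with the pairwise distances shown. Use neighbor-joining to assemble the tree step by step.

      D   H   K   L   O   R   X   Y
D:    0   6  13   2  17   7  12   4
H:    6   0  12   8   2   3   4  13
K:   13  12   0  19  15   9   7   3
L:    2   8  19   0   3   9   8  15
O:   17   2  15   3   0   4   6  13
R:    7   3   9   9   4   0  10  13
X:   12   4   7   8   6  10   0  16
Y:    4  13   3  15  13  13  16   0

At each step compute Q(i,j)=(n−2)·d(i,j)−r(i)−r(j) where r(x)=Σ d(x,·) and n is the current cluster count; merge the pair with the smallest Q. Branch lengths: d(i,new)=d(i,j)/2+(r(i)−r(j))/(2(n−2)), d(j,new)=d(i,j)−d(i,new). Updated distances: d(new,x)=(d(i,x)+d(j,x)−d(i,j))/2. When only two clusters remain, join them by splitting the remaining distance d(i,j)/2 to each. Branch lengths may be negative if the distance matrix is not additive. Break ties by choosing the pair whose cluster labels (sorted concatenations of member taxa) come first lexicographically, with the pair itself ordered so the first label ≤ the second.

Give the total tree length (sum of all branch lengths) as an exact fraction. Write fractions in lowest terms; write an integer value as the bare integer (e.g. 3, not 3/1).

205/8

1. join K+Y (d=3, Q=-137) ⇒ KY; edges |K|=19/12, |Y|=17/12
  updated: d(D,KY)=7, d(H,KY)=11, d(KY,L)=31/2, d(KY,O)=25/2, d(KY,R)=19/2, d(KY,X)=10
2. join D+L (d=2, Q=-173/2) ⇒ DL; edges |D|=31/20, |L|=9/20
  updated: d(DL,H)=6, d(DL,KY)=41/4, d(DL,O)=9, d(DL,R)=7, d(DL,X)=9
3. join DL+KY (d=41/4, Q=-107/2) ⇒ DKLY; edges |DL|=29/8, |KY|=53/8
  updated: d(DKLY,H)=27/8, d(DKLY,O)=45/8, d(DKLY,R)=25/8, d(DKLY,X)=35/8
4. join DKLY+X (d=35/8, Q=-111/4) ⇒ DKLXY; edges |DKLY|=7/8, |X|=7/2
  updated: d(DKLXY,H)=3/2, d(DKLXY,O)=29/8, d(DKLXY,R)=35/8
5. join DKLXY+H (d=3/2, Q=-13) ⇒ DHKLXY; edges |DKLXY|=3/2, |H|=0
  updated: d(DHKLXY,O)=33/16, d(DHKLXY,R)=47/16
6. join DHKLXY+O (d=33/16, Q=-9) ⇒ DHKLOXY; edges |DHKLXY|=1/2, |O|=25/16
  updated: d(DHKLOXY,R)=39/16
7. join DHKLOXY+R (d=39/16) ⇒ DHKLORXY; edges |DHKLOXY|=39/32, |R|=39/32
final tree: ((((((D:31/20,L:9/20):29/8,(K:19/12,Y:17/12):53/8):7/8,X:7/2):3/2,H:0):1/2,O:25/16):39/32,R:39/32)
total length: 205/8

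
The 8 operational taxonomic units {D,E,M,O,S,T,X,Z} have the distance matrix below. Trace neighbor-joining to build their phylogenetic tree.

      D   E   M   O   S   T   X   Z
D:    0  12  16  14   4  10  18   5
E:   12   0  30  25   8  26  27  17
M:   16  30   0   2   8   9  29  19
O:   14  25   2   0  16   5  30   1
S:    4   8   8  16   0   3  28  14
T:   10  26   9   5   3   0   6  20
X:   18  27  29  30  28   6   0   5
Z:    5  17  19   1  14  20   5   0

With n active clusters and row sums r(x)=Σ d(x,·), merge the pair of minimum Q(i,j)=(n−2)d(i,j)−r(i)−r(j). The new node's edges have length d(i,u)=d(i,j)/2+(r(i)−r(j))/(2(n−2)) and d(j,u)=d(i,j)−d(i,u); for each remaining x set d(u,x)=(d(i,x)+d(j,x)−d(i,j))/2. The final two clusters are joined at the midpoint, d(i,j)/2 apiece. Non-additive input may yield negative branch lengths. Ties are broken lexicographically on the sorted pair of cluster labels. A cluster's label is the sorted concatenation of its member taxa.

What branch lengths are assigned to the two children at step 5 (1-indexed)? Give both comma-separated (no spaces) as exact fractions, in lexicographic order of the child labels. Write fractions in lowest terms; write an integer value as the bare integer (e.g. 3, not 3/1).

step 1: merge (M,O) at d=2, Q=-194; branch lengths M→8/3, O→-2/3; new cluster MO
  updated: d(D,MO)=14, d(E,MO)=53/2, d(MO,S)=11, d(MO,T)=6, d(MO,X)=57/2, d(MO,Z)=9
step 2: merge (X,Z) at d=5, Q=-315/2; branch lengths X→27/4, Z→-7/4; new cluster XZ
  updated: d(D,XZ)=9, d(E,XZ)=39/2, d(MO,XZ)=65/4, d(S,XZ)=37/2, d(T,XZ)=21/2
step 3: merge (MO,T) at d=6, Q=-421/4; branch lengths MO→169/32, T→23/32; new cluster MOT
  updated: d(D,MOT)=9, d(E,MOT)=93/4, d(MOT,S)=4, d(MOT,XZ)=83/8
step 4: merge (E,S) at d=8, Q=-293/4; branch lengths E→209/24, S→-17/24; new cluster ES
  updated: d(D,ES)=4, d(ES,MOT)=77/8, d(ES,XZ)=15
step 5: merge (D,ES) at d=4, Q=-341/8; branch lengths D→11/32, ES→117/32; new cluster DES
  updated: d(DES,MOT)=117/16, d(DES,XZ)=10
step 6: merge (DES,MOT) at d=117/16, Q=-443/16; branch lengths DES→111/32, MOT→123/32; new cluster DEMOST
  updated: d(DEMOST,XZ)=209/32
step 7: merge (DEMOST,XZ) at d=209/32; branch lengths DEMOST→209/64, XZ→209/64; new cluster DEMOSTXZ
final tree: (((D:11/32,(E:209/24,S:-17/24):117/32):111/32,((M:8/3,O:-2/3):169/32,T:23/32):123/32):209/64,(X:27/4,Z:-7/4):209/64)
total length: 1243/32

11/32,117/32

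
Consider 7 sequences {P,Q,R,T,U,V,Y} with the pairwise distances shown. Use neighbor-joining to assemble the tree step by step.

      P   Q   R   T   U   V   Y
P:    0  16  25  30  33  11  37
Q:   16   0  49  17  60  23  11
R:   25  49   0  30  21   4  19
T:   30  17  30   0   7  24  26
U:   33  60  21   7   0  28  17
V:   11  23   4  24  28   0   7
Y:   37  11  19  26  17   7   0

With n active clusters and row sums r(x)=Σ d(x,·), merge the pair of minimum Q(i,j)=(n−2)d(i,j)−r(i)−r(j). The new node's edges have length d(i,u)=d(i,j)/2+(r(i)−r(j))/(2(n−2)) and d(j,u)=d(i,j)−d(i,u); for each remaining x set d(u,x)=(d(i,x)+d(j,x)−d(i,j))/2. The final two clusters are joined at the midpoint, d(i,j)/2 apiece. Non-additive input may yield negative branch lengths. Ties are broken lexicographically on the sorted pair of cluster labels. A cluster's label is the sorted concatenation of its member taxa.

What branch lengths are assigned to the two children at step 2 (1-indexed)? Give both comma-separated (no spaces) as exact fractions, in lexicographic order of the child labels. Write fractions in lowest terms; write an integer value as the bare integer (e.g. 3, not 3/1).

47/8,81/8

1. join T+U (d=7, Q=-265) ⇒ TU; edges |T|=3/10, |U|=67/10
  updated: d(P,TU)=28, d(Q,TU)=35, d(R,TU)=22, d(TU,V)=45/2, d(TU,Y)=18
2. join P+Q (d=16, Q=-187) ⇒ PQ; edges |P|=47/8, |Q|=81/8
  updated: d(PQ,R)=29, d(PQ,TU)=47/2, d(PQ,V)=9, d(PQ,Y)=16
3. join R+V (d=4, Q=-209/2) ⇒ RV; edges |R|=29/4, |V|=-13/4
  updated: d(PQ,RV)=17, d(RV,TU)=81/4, d(RV,Y)=11
4. join PQ+TU (d=47/2, Q=-285/4) ⇒ PQTU; edges |PQ|=167/16, |TU|=209/16
  updated: d(PQTU,RV)=55/8, d(PQTU,Y)=21/4
5. join PQTU+RV (d=55/8, Q=-185/8) ⇒ PQRTUV; edges |PQTU|=9/16, |RV|=101/16
  updated: d(PQRTUV,Y)=75/16
6. join PQRTUV+Y (d=75/16) ⇒ PQRTUVY; edges |PQRTUV|=75/32, |Y|=75/32
final tree: ((((P:47/8,Q:81/8):167/16,(T:3/10,U:67/10):209/16):9/16,(R:29/4,V:-13/4):101/16):75/32,Y:75/32)
total length: 993/16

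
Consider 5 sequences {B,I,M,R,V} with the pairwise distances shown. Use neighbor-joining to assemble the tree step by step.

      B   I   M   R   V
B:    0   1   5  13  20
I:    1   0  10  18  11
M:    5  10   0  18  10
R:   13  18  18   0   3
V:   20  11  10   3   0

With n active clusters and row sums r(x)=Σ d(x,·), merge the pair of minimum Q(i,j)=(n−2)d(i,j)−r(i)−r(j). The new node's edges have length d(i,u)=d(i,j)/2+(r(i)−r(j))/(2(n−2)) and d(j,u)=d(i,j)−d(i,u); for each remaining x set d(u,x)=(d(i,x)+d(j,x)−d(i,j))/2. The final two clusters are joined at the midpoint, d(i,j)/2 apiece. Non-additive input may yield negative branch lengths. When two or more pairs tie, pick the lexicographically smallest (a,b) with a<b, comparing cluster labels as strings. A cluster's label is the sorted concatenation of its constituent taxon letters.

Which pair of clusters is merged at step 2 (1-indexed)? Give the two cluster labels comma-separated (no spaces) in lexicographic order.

B,I

step 1: merge (R,V) at d=3, Q=-87; branch lengths R→17/6, V→1/6; new cluster RV
  updated: d(B,RV)=15, d(I,RV)=13, d(M,RV)=25/2
step 2: merge (B,I) at d=1, Q=-43; branch lengths B→-1/4, I→5/4; new cluster BI
  updated: d(BI,M)=7, d(BI,RV)=27/2
step 3: merge (BI,M) at d=7, Q=-33; branch lengths BI→4, M→3; new cluster BIM
  updated: d(BIM,RV)=19/2
step 4: merge (BIM,RV) at d=19/2; branch lengths BIM→19/4, RV→19/4; new cluster BIMRV
final tree: (((B:-1/4,I:5/4):4,M:3):19/4,(R:17/6,V:1/6):19/4)
total length: 41/2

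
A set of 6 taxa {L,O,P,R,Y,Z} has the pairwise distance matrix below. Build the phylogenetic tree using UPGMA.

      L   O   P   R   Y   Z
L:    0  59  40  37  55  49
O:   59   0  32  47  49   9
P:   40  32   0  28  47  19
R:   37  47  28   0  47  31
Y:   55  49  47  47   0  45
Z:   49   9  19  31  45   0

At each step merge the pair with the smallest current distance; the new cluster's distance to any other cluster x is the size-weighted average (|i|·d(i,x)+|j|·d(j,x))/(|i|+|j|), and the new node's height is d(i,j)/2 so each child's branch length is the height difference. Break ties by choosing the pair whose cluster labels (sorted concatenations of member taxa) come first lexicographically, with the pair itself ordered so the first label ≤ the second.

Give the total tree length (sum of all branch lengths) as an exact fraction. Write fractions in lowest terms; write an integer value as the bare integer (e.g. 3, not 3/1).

12797/120

iteration 1: select O,Z (d=9); attach at lengths (9/2, 9/2); label the merged cluster OZ
  updated: d(L,OZ)=54, d(OZ,P)=51/2, d(OZ,R)=39, d(OZ,Y)=47
iteration 2: select OZ,P (d=51/2); attach at lengths (33/4, 51/4); label the merged cluster OPZ
  updated: d(L,OPZ)=148/3, d(OPZ,R)=106/3, d(OPZ,Y)=47
iteration 3: select OPZ,R (d=106/3); attach at lengths (59/12, 53/3); label the merged cluster OPRZ
  updated: d(L,OPRZ)=185/4, d(OPRZ,Y)=47
iteration 4: select L,OPRZ (d=185/4); attach at lengths (185/8, 131/24); label the merged cluster LOPRZ
  updated: d(LOPRZ,Y)=243/5
iteration 5: select LOPRZ,Y (d=243/5); attach at lengths (47/40, 243/10); label the merged cluster LOPRYZ
final tree: ((L:185/8,(((O:9/2,Z:9/2):33/4,P:51/4):59/12,R:53/3):131/24):47/40,Y:243/10)
total length: 12797/120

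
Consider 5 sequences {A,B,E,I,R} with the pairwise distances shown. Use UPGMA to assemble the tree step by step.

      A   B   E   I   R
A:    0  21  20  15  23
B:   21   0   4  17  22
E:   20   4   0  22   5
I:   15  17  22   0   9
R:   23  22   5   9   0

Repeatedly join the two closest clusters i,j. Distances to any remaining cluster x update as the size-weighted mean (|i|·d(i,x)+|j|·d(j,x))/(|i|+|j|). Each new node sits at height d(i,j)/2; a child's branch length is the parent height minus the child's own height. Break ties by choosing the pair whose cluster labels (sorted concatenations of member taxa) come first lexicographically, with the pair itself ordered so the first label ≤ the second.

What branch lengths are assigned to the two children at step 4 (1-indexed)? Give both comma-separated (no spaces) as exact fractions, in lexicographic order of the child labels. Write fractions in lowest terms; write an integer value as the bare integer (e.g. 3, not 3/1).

79/8,13/8

iteration 1: select B,E (d=4); attach at lengths (2, 2); label the merged cluster BE
  updated: d(A,BE)=41/2, d(BE,I)=39/2, d(BE,R)=27/2
iteration 2: select I,R (d=9); attach at lengths (9/2, 9/2); label the merged cluster IR
  updated: d(A,IR)=19, d(BE,IR)=33/2
iteration 3: select BE,IR (d=33/2); attach at lengths (25/4, 15/4); label the merged cluster BEIR
  updated: d(A,BEIR)=79/4
iteration 4: select A,BEIR (d=79/4); attach at lengths (79/8, 13/8); label the merged cluster ABEIR
final tree: (A:79/8,((B:2,E:2):25/4,(I:9/2,R:9/2):15/4):13/8)
total length: 69/2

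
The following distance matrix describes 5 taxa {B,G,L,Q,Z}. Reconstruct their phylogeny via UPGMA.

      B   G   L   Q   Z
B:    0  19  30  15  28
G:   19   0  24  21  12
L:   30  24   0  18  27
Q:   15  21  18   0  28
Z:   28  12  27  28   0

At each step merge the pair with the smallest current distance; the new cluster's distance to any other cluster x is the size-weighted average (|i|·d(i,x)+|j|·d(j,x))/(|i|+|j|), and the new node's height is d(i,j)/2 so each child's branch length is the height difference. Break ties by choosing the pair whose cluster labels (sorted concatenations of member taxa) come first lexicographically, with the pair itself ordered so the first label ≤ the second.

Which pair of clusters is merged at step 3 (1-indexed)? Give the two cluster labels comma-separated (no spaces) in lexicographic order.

step 1: merge (G,Z) at d=12; branch lengths G→6, Z→6; new cluster GZ
  updated: d(B,GZ)=47/2, d(GZ,L)=51/2, d(GZ,Q)=49/2
step 2: merge (B,Q) at d=15; branch lengths B→15/2, Q→15/2; new cluster BQ
  updated: d(BQ,GZ)=24, d(BQ,L)=24
step 3: merge (BQ,GZ) at d=24; branch lengths BQ→9/2, GZ→6; new cluster BGQZ
  updated: d(BGQZ,L)=99/4
step 4: merge (BGQZ,L) at d=99/4; branch lengths BGQZ→3/8, L→99/8; new cluster BGLQZ
final tree: (((B:15/2,Q:15/2):9/2,(G:6,Z:6):6):3/8,L:99/8)
total length: 201/4

BQ,GZ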